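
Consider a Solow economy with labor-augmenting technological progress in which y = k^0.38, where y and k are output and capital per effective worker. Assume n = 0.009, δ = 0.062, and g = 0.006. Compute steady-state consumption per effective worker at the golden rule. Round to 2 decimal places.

n + g + δ = 0.009 + 0.006 + 0.062 = 0.077.
Maximizing c = f(k) − (n+g+δ)·k gives f'(k) = n+g+δ, i.e. 0.38·k^(0.38−1) = 0.077, so k_gold = (0.38/0.077)^(1/0.62) ≈ 13.1285.
y_gold = 13.1285^0.38 ≈ 2.6602.
c_gold = y_gold − (n+g+δ)·k_gold = 2.6602 − 0.077·13.1285 ≈ 1.6494.

c_gold ≈ 1.65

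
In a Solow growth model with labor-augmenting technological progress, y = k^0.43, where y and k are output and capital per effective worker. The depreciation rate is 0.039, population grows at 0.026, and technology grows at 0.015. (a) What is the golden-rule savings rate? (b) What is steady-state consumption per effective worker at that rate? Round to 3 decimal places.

(a) s_gold = 0.430; (b) c_gold ≈ 2.027

Break-even investment rate: n + g + δ = 0.026 + 0.015 + 0.039 = 0.08.
For Cobb-Douglas, s_gold equals capital's share: s_gold = 0.43.
Setting f'(k) = n+g+δ gives 0.43·k^(0.43−1) = 0.08, hence k_gold = (0.43/0.08)^(1/0.57) ≈ 19.1146.
y_gold = 19.1146^0.43 ≈ 3.5562; c_gold = (1−0.43)·y_gold ≈ 2.0270.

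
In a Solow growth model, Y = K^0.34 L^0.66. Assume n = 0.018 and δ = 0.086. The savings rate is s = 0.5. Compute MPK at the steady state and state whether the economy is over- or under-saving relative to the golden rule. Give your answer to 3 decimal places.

The effective depreciation rate is n + δ = 0.018 + 0.086 = 0.104.
Steady-state k*: s·k^0.34 = 0.104·k gives k* = (0.5/0.104)^(1/0.66) ≈ 10.7954.
MPK = 0.34·10.7954^(-0.66) ≈ 0.0707.
MPK < n+δ = 0.104, so the economy is dynamically inefficient (over-saving).

over-saving; MPK ≈ 0.071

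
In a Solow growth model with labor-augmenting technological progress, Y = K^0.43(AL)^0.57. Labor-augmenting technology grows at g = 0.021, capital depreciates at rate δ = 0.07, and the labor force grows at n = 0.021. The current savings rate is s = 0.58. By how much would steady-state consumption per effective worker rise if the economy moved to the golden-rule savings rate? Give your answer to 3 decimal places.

Δc ≈ 0.120

The effective depreciation rate is n + g + δ = 0.021 + 0.021 + 0.07 = 0.112.
Current steady state (s = 0.58): k* = (0.58/0.112)^(1/0.57) ≈ 17.9061, y* = 17.9061^0.43 ≈ 3.4577, c* = (1−0.58)·3.4577 ≈ 1.4522.
At the golden rule the marginal product of capital equals n+g+δ: 0.43·k^(0.43−1) = 0.112. Solving, k_gold = (0.43/0.112)^(1/0.57) ≈ 10.5926.
y_gold = 10.5926^0.43 ≈ 2.7590, c_gold = y_gold − 0.112·k_gold ≈ 1.5726.
Gain: Δc = 1.5726 − 1.4522 ≈ 0.1204.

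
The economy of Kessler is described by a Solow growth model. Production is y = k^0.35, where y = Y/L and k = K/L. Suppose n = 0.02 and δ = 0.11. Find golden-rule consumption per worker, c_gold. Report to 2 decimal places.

The effective depreciation rate is n + δ = 0.02 + 0.11 = 0.13.
At the golden rule the marginal product of capital equals n+δ: 0.35·k^(0.35−1) = 0.13. Solving, k_gold = (0.35/0.13)^(1/0.65) ≈ 4.5891.
y_gold = 4.5891^0.35 ≈ 1.7045.
c_gold = y_gold − (n+δ)·k_gold = 1.7045 − 0.13·4.5891 ≈ 1.1079.

c_gold ≈ 1.11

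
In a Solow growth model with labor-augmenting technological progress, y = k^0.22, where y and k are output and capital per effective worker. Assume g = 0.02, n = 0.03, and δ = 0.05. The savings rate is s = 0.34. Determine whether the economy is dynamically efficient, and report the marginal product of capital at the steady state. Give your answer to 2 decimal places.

n + g + δ = 0.03 + 0.02 + 0.05 = 0.1.
Steady-state k*: s·k^0.22 = 0.1·k gives k* = (0.34/0.1)^(1/0.78) ≈ 4.8016.
MPK = 0.22·4.8016^(-0.78) ≈ 0.0647.
MPK < n+g+δ = 0.1, so the economy is dynamically inefficient (over-saving).

dynamically inefficient; MPK ≈ 0.06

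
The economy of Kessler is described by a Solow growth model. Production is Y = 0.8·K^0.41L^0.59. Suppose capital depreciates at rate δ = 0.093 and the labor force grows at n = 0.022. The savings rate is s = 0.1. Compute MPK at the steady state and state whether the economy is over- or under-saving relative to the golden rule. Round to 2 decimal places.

under-saving; MPK ≈ 0.47

Capital per worker breaks even when investment replaces (n + δ)·k; here n + δ = 0.115.
Steady-state k*: s·A·k^0.41 = 0.115·k gives k* = (0.1·0.8/0.115)^(1/0.59) ≈ 0.5406.
MPK = 0.41·0.8·0.5406^(-0.59) ≈ 0.4715.
MPK > n+δ = 0.115, so the economy is dynamically efficient (under-saving).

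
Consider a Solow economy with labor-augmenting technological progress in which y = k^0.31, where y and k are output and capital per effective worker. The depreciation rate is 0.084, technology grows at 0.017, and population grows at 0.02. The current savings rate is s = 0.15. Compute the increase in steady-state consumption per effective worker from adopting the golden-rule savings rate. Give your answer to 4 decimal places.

Break-even investment rate: n + g + δ = 0.02 + 0.017 + 0.084 = 0.121.
Current steady state (s = 0.15): k* = (0.15/0.121)^(1/0.69) ≈ 1.3653, y* = 1.3653^0.31 ≈ 1.1013, c* = (1−0.15)·1.1013 ≈ 0.9361.
Setting f'(k) = n+g+δ gives 0.31·k^(0.31−1) = 0.121, hence k_gold = (0.31/0.121)^(1/0.69) ≈ 3.9097.
y_gold = 3.9097^0.31 ≈ 1.5260, c_gold = y_gold − 0.121·k_gold ≈ 1.0530.
Gain: Δc = 1.0530 − 0.9361 ≈ 0.1168.

Δc ≈ 0.1168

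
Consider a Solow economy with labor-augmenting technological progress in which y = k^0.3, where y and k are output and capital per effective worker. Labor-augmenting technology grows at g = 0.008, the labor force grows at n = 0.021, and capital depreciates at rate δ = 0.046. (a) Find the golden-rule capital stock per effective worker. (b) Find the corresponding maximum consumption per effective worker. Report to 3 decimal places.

(a) k_gold ≈ 7.246; (b) c_gold ≈ 1.268

Capital per effective worker breaks even when investment replaces (n + g + δ)·k; here n + g + δ = 0.075.
At the golden rule the marginal product of capital equals n+g+δ: 0.3·k^(0.3−1) = 0.075. Solving, k_gold = (0.3/0.075)^(1/0.7) ≈ 7.2458.
y_gold = 7.2458^0.3 ≈ 1.8114; c_gold = y_gold − 0.075·k_gold ≈ 1.2680.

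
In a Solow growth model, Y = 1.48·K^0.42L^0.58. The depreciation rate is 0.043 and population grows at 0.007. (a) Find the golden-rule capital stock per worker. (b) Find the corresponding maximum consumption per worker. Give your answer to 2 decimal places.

The effective depreciation rate is n + δ = 0.007 + 0.043 = 0.05.
Maximizing c = f(k) − (n+δ)·k gives f'(k) = n+δ, i.e. 0.42·1.48·k^(0.42−1) = 0.05, so k_gold = (0.42·1.48/0.05)^(1/0.58) ≈ 77.1151.
y_gold = 1.48·77.1151^0.42 ≈ 9.1804; c_gold = y_gold − 0.05·k_gold ≈ 5.3246.

(a) k_gold ≈ 77.12; (b) c_gold ≈ 5.32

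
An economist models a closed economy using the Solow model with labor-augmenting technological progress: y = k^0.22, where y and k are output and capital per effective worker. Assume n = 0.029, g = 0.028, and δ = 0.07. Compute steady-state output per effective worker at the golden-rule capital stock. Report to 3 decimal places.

y_gold ≈ 1.168

n + g + δ = 0.029 + 0.028 + 0.07 = 0.127.
Setting f'(k) = n+g+δ gives 0.22·k^(0.22−1) = 0.127, hence k_gold = (0.22/0.127)^(1/0.78) ≈ 2.0227.
Output: y_gold = k_gold^0.22 = 2.0227^0.22 ≈ 1.1676.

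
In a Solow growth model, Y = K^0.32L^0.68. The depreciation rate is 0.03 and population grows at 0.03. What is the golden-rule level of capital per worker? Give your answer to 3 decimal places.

n + δ = 0.03 + 0.03 = 0.06.
Setting f'(k) = n+δ gives 0.32·k^(0.32−1) = 0.06, hence k_gold = (0.32/0.06)^(1/0.68) ≈ 11.7251.

k_gold ≈ 11.725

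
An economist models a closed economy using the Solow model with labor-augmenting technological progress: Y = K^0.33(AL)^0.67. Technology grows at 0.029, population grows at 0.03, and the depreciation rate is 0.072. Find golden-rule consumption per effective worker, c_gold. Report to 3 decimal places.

c_gold ≈ 1.056

n + g + δ = 0.03 + 0.029 + 0.072 = 0.131.
Setting f'(k) = n+g+δ gives 0.33·k^(0.33−1) = 0.131, hence k_gold = (0.33/0.131)^(1/0.67) ≈ 3.9707.
y_gold = 3.9707^0.33 ≈ 1.5763.
c_gold = y_gold − (n+g+δ)·k_gold = 1.5763 − 0.131·3.9707 ≈ 1.0561.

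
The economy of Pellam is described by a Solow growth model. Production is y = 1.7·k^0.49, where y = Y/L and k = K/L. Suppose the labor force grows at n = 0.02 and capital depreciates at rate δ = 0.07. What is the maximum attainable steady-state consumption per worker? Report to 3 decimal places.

c_gold ≈ 7.354

Capital per worker breaks even when investment replaces (n + δ)·k; here n + δ = 0.09.
Golden rule sets MPK = n+δ: 0.49·1.7·k^(0.49−1) = 0.09, so k_gold = (0.49·1.7/0.09)^(1/0.51) ≈ 78.5067.
y_gold = 1.7·78.5067^0.49 ≈ 14.4196.
c_gold = y_gold − (n+δ)·k_gold = 14.4196 − 0.09·78.5067 ≈ 7.3540.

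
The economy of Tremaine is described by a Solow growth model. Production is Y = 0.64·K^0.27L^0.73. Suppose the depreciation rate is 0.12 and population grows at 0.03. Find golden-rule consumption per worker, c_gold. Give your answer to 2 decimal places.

Capital per worker breaks even when investment replaces (n + δ)·k; here n + δ = 0.15.
Maximizing c = f(k) − (n+δ)·k gives f'(k) = n+δ, i.e. 0.27·0.64·k^(0.27−1) = 0.15, so k_gold = (0.27·0.64/0.15)^(1/0.73) ≈ 1.2139.
y_gold = 0.64·1.2139^0.27 ≈ 0.6744.
c_gold = y_gold − (n+δ)·k_gold = 0.6744 − 0.15·1.2139 ≈ 0.4923.

c_gold ≈ 0.49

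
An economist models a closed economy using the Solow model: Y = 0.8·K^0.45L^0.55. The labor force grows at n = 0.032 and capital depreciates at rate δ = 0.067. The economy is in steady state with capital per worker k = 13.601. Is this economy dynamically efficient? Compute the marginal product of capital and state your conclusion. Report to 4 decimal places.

dynamically inefficient; MPK ≈ 0.0857

n + δ = 0.032 + 0.067 = 0.099.
MPK = 0.45·0.8·k^(0.45−1) = 0.45·0.8·13.601^(-0.55) ≈ 0.0857.
MPK < 0.099, so the economy is dynamically inefficient (over-saving).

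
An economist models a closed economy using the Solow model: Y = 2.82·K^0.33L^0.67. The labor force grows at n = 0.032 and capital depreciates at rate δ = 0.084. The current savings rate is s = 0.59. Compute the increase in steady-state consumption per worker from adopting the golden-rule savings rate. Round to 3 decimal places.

Δc ≈ 0.976

n + δ = 0.032 + 0.084 = 0.116.
Current steady state (s = 0.59): k* = (0.59·2.82/0.116)^(1/0.67) ≈ 53.2516, y* = 2.82·53.2516^0.33 ≈ 10.4698, c* = (1−0.59)·10.4698 ≈ 4.2926.
Maximizing c = f(k) − (n+δ)·k gives f'(k) = n+δ, i.e. 0.33·2.82·k^(0.33−1) = 0.116, so k_gold = (0.33·2.82/0.116)^(1/0.67) ≈ 22.3722.
y_gold = 2.82·22.3722^0.33 ≈ 7.8642, c_gold = y_gold − 0.116·k_gold ≈ 5.2690.
Gain: Δc = 5.2690 − 4.2926 ≈ 0.9764.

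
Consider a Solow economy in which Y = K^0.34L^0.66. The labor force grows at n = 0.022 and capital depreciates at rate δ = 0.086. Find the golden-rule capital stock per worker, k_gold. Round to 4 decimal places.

Break-even investment rate: n + δ = 0.022 + 0.086 = 0.108.
Golden rule sets MPK = n+δ: 0.34·k^(0.34−1) = 0.108, so k_gold = (0.34/0.108)^(1/0.66) ≈ 5.6837.

k_gold ≈ 5.6837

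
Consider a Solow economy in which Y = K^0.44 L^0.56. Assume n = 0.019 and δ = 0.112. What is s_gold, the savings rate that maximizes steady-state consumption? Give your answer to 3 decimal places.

The effective depreciation rate is n + δ = 0.019 + 0.112 = 0.131.
At the golden rule MPK = n+δ, and in any Cobb-Douglas steady state s = (n+δ)·k/y = MPK·k/y = capital's share 0.44.

s_gold = 0.440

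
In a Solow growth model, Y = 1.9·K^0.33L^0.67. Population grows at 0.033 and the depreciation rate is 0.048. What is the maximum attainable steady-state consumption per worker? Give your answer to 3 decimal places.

Capital per worker breaks even when investment replaces (n + δ)·k; here n + δ = 0.081.
Maximizing c = f(k) − (n+δ)·k gives f'(k) = n+δ, i.e. 0.33·1.9·k^(0.33−1) = 0.081, so k_gold = (0.33·1.9/0.081)^(1/0.67) ≈ 21.2100.
y_gold = 1.9·21.2100^0.33 ≈ 5.2061.
c_gold = y_gold − (n+δ)·k_gold = 5.2061 − 0.081·21.2100 ≈ 3.4881.

c_gold ≈ 3.488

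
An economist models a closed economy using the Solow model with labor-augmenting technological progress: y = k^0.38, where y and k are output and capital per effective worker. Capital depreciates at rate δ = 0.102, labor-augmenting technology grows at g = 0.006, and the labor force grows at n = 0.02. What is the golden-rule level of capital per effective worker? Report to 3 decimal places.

The effective depreciation rate is n + g + δ = 0.02 + 0.006 + 0.102 = 0.128.
Golden rule sets MPK = n+g+δ: 0.38·k^(0.38−1) = 0.128, so k_gold = (0.38/0.128)^(1/0.62) ≈ 5.7838.

k_gold ≈ 5.784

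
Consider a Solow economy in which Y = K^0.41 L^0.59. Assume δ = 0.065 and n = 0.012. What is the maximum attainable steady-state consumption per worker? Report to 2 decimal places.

c_gold ≈ 1.89

n + δ = 0.012 + 0.065 = 0.077.
Setting f'(k) = n+δ gives 0.41·k^(0.41−1) = 0.077, hence k_gold = (0.41/0.077)^(1/0.59) ≈ 17.0218.
y_gold = 17.0218^0.41 ≈ 3.1968.
c_gold = y_gold − (n+δ)·k_gold = 3.1968 − 0.077·17.0218 ≈ 1.8861.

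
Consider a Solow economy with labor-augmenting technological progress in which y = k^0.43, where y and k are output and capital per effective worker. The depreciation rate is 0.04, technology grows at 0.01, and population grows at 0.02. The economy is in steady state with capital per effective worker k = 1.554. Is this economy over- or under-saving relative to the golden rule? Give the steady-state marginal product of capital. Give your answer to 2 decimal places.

Break-even investment rate: n + g + δ = 0.02 + 0.01 + 0.04 = 0.07.
MPK = 0.43·k^(0.43−1) = 0.43·1.554^(-0.57) ≈ 0.3345.
MPK > 0.07, so the economy is dynamically efficient (under-saving).

under-saving; MPK ≈ 0.33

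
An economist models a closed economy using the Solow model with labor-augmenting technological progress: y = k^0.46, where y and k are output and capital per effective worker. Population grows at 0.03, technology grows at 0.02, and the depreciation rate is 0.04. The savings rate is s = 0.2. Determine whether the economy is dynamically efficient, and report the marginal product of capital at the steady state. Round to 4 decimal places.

dynamically efficient; MPK ≈ 0.2070

The effective depreciation rate is n + g + δ = 0.03 + 0.02 + 0.04 = 0.09.
Steady-state k*: s·k^0.46 = 0.09·k gives k* = (0.2/0.09)^(1/0.54) ≈ 4.3873.
MPK = 0.46·4.3873^(-0.54) ≈ 0.2070.
MPK > n+g+δ = 0.09, so the economy is dynamically efficient (under-saving).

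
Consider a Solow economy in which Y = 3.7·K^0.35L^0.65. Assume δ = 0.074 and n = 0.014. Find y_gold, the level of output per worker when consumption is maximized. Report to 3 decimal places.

Capital per worker breaks even when investment replaces (n + δ)·k; here n + δ = 0.088.
At the golden rule the marginal product of capital equals n+δ: 0.35·3.7·k^(0.35−1) = 0.088. Solving, k_gold = (0.35·3.7/0.088)^(1/0.65) ≈ 62.6031.
Output: y_gold = 3.7·k_gold^0.35 = 3.7·62.6031^0.35 ≈ 15.7402.

y_gold ≈ 15.740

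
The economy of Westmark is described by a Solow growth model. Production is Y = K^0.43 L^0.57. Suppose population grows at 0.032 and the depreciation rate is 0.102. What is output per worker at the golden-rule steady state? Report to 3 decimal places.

Capital per worker breaks even when investment replaces (n + δ)·k; here n + δ = 0.134.
Maximizing c = f(k) − (n+δ)·k gives f'(k) = n+δ, i.e. 0.43·k^(0.43−1) = 0.134, so k_gold = (0.43/0.134)^(1/0.57) ≈ 7.7332.
Output: y_gold = k_gold^0.43 = 7.7332^0.43 ≈ 2.4099.

y_gold ≈ 2.410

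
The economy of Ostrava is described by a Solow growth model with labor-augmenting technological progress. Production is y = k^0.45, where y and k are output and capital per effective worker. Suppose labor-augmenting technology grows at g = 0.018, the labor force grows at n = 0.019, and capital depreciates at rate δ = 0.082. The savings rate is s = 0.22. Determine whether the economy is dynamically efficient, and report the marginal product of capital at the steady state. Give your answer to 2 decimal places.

Break-even investment rate: n + g + δ = 0.019 + 0.018 + 0.082 = 0.119.
Steady-state k*: s·k^0.45 = 0.119·k gives k* = (0.22/0.119)^(1/0.55) ≈ 3.0565.
MPK = 0.45·3.0565^(-0.55) ≈ 0.2434.
MPK > n+g+δ = 0.119, so the economy is dynamically efficient (under-saving).

dynamically efficient; MPK ≈ 0.24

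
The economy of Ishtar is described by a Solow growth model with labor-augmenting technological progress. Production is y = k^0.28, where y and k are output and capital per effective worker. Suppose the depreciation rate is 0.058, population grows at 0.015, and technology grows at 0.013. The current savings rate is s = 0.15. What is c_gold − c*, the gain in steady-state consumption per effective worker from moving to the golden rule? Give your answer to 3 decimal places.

Δc ≈ 0.084

The effective depreciation rate is n + g + δ = 0.015 + 0.013 + 0.058 = 0.086.
Current steady state (s = 0.15): k* = (0.15/0.086)^(1/0.72) ≈ 2.1654, y* = 2.1654^0.28 ≈ 1.2415, c* = (1−0.15)·1.2415 ≈ 1.0553.
At the golden rule the marginal product of capital equals n+g+δ: 0.28·k^(0.28−1) = 0.086. Solving, k_gold = (0.28/0.086)^(1/0.72) ≈ 5.1526.
y_gold = 5.1526^0.28 ≈ 1.5826, c_gold = y_gold − 0.086·k_gold ≈ 1.1395.
Gain: Δc = 1.1395 − 1.0553 ≈ 0.0842.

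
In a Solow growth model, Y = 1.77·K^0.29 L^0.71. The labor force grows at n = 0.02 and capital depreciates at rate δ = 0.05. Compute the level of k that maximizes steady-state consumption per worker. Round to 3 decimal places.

k_gold ≈ 16.546

Capital per worker breaks even when investment replaces (n + δ)·k; here n + δ = 0.07.
Setting f'(k) = n+δ gives 0.29·1.77·k^(0.29−1) = 0.07, hence k_gold = (0.29·1.77/0.07)^(1/0.71) ≈ 16.5461.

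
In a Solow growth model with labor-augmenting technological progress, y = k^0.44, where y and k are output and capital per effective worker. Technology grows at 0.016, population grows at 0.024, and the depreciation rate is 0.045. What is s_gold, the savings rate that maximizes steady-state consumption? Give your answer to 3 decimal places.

Capital per effective worker breaks even when investment replaces (n + g + δ)·k; here n + g + δ = 0.085.
At the golden rule MPK = n+g+δ, and in any Cobb-Douglas steady state s = (n+g+δ)·k/y = MPK·k/y = capital's share 0.44.

s_gold = 0.440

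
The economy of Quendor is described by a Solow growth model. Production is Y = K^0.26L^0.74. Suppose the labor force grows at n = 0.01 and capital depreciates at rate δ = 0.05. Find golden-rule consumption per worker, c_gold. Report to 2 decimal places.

c_gold ≈ 1.24

Break-even investment rate: n + δ = 0.01 + 0.05 = 0.06.
At the golden rule the marginal product of capital equals n+δ: 0.26·k^(0.26−1) = 0.06. Solving, k_gold = (0.26/0.06)^(1/0.74) ≈ 7.2539.
y_gold = 7.2539^0.26 ≈ 1.6740.
c_gold = y_gold − (n+δ)·k_gold = 1.6740 − 0.06·7.2539 ≈ 1.2387.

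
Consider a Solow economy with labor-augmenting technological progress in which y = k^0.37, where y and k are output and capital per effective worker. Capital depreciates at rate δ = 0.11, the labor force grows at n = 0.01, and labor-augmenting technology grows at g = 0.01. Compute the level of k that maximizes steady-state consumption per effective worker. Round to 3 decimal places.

k_gold ≈ 5.261

The effective depreciation rate is n + g + δ = 0.01 + 0.01 + 0.11 = 0.13.
Maximizing c = f(k) − (n+g+δ)·k gives f'(k) = n+g+δ, i.e. 0.37·k^(0.37−1) = 0.13, so k_gold = (0.37/0.13)^(1/0.63) ≈ 5.2607.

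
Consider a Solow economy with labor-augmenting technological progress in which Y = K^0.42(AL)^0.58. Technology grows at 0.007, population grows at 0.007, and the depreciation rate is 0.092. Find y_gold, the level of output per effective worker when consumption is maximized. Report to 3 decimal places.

Break-even investment rate: n + g + δ = 0.007 + 0.007 + 0.092 = 0.106.
Golden rule sets MPK = n+g+δ: 0.42·k^(0.42−1) = 0.106, so k_gold = (0.42/0.106)^(1/0.58) ≈ 10.7383.
Output: y_gold = k_gold^0.42 = 10.7383^0.42 ≈ 2.7102.

y_gold ≈ 2.710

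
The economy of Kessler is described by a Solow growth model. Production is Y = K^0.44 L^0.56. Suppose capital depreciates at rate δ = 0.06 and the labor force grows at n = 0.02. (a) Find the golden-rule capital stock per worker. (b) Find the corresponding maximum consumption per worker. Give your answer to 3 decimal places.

(a) k_gold ≈ 20.993; (b) c_gold ≈ 2.137

n + δ = 0.02 + 0.06 = 0.08.
Setting f'(k) = n+δ gives 0.44·k^(0.44−1) = 0.08, hence k_gold = (0.44/0.08)^(1/0.56) ≈ 20.9931.
y_gold = 20.9931^0.44 ≈ 3.8169; c_gold = y_gold − 0.08·k_gold ≈ 2.1375.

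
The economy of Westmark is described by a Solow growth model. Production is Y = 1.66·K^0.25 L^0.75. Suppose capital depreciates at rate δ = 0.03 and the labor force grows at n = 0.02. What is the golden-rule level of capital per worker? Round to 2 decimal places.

k_gold ≈ 16.80

Capital per worker breaks even when investment replaces (n + δ)·k; here n + δ = 0.05.
Golden rule sets MPK = n+δ: 0.25·1.66·k^(0.25−1) = 0.05, so k_gold = (0.25·1.66/0.05)^(1/0.75) ≈ 16.8050.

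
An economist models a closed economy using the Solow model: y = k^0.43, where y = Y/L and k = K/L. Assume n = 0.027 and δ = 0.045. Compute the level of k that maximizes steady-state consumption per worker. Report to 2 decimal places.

k_gold ≈ 23.00

Capital per worker breaks even when investment replaces (n + δ)·k; here n + δ = 0.072.
Maximizing c = f(k) − (n+δ)·k gives f'(k) = n+δ, i.e. 0.43·k^(0.43−1) = 0.072, so k_gold = (0.43/0.072)^(1/0.57) ≈ 22.9955.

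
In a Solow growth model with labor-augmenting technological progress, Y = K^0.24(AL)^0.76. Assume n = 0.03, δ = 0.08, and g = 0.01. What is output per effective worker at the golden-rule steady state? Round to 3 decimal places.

Capital per effective worker breaks even when investment replaces (n + g + δ)·k; here n + g + δ = 0.12.
Maximizing c = f(k) − (n+g+δ)·k gives f'(k) = n+g+δ, i.e. 0.24·k^(0.24−1) = 0.12, so k_gold = (0.24/0.12)^(1/0.76) ≈ 2.4894.
Output: y_gold = k_gold^0.24 = 2.4894^0.24 ≈ 1.2447.

y_gold ≈ 1.245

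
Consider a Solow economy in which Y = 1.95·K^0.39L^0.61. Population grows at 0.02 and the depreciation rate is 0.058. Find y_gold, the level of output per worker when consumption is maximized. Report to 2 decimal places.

Break-even investment rate: n + δ = 0.02 + 0.058 = 0.078.
At the golden rule the marginal product of capital equals n+δ: 0.39·1.95·k^(0.39−1) = 0.078. Solving, k_gold = (0.39·1.95/0.078)^(1/0.61) ≈ 41.8137.
Output: y_gold = 1.95·k_gold^0.39 = 1.95·41.8137^0.39 ≈ 8.3627.

y_gold ≈ 8.36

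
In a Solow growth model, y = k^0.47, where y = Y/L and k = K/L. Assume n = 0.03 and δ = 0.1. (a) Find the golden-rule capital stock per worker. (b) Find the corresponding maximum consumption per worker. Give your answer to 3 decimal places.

n + δ = 0.03 + 0.1 = 0.13.
Maximizing c = f(k) − (n+δ)·k gives f'(k) = n+δ, i.e. 0.47·k^(0.47−1) = 0.13, so k_gold = (0.47/0.13)^(1/0.53) ≈ 11.3011.
y_gold = 11.3011^0.47 ≈ 3.1258; c_gold = y_gold − 0.13·k_gold ≈ 1.6567.

(a) k_gold ≈ 11.301; (b) c_gold ≈ 1.657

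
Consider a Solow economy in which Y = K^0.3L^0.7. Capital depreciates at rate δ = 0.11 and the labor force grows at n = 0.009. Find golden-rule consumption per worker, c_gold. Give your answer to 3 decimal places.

n + δ = 0.009 + 0.11 = 0.119.
Maximizing c = f(k) − (n+δ)·k gives f'(k) = n+δ, i.e. 0.3·k^(0.3−1) = 0.119, so k_gold = (0.3/0.119)^(1/0.7) ≈ 3.7469.
y_gold = 3.7469^0.3 ≈ 1.4863.
c_gold = y_gold − (n+δ)·k_gold = 1.4863 − 0.119·3.7469 ≈ 1.0404.

c_gold ≈ 1.040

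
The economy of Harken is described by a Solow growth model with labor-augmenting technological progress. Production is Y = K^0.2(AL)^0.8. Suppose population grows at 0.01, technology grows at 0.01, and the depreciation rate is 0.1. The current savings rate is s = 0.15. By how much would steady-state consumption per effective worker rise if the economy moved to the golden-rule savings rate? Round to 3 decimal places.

n + g + δ = 0.01 + 0.01 + 0.1 = 0.12.
Current steady state (s = 0.15): k* = (0.15/0.12)^(1/0.8) ≈ 1.3217, y* = 1.3217^0.2 ≈ 1.0574, c* = (1−0.15)·1.0574 ≈ 0.8988.
At the golden rule the marginal product of capital equals n+g+δ: 0.2·k^(0.2−1) = 0.12. Solving, k_gold = (0.2/0.12)^(1/0.8) ≈ 1.8937.
y_gold = 1.8937^0.2 ≈ 1.1362, c_gold = y_gold − 0.12·k_gold ≈ 0.9090.
Gain: Δc = 0.9090 − 0.8988 ≈ 0.0102.

Δc ≈ 0.010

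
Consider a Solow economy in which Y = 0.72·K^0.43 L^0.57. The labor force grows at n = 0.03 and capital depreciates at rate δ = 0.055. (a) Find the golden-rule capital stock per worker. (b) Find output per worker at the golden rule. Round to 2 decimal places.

(a) k_gold ≈ 9.66; (b) y_gold ≈ 1.91

Capital per worker breaks even when investment replaces (n + δ)·k; here n + δ = 0.085.
Setting f'(k) = n+δ gives 0.43·0.72·k^(0.43−1) = 0.085, hence k_gold = (0.43·0.72/0.085)^(1/0.57) ≈ 9.6579.
y_gold = 0.72·9.6579^0.43 ≈ 1.9091.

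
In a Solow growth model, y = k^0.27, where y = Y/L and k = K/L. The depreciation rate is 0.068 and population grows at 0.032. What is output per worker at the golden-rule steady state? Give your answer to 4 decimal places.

y_gold ≈ 1.4439

Capital per worker breaks even when investment replaces (n + δ)·k; here n + δ = 0.1.
Setting f'(k) = n+δ gives 0.27·k^(0.27−1) = 0.1, hence k_gold = (0.27/0.1)^(1/0.73) ≈ 3.8986.
Output: y_gold = k_gold^0.27 = 3.8986^0.27 ≈ 1.4439.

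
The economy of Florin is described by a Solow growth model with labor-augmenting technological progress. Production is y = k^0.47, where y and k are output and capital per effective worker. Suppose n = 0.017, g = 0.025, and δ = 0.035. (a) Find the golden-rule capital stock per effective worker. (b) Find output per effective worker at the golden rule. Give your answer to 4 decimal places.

(a) k_gold ≈ 30.3583; (b) y_gold ≈ 4.9736

n + g + δ = 0.017 + 0.025 + 0.035 = 0.077.
Maximizing c = f(k) − (n+g+δ)·k gives f'(k) = n+g+δ, i.e. 0.47·k^(0.47−1) = 0.077, so k_gold = (0.47/0.077)^(1/0.53) ≈ 30.3583.
y_gold = 30.3583^0.47 ≈ 4.9736.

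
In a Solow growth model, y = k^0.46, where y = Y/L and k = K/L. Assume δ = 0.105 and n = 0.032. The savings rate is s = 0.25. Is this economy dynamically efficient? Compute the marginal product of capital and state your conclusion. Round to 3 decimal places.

dynamically efficient; MPK ≈ 0.252

Capital per worker breaks even when investment replaces (n + δ)·k; here n + δ = 0.137.
Steady-state k*: s·k^0.46 = 0.137·k gives k* = (0.25/0.137)^(1/0.54) ≈ 3.0461.
MPK = 0.46·3.0461^(-0.54) ≈ 0.2521.
MPK > n+δ = 0.137, so the economy is dynamically efficient (under-saving).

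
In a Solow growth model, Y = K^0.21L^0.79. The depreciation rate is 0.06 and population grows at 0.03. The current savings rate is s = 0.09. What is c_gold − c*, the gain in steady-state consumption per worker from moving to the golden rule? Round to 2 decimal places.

Δc ≈ 0.08

The effective depreciation rate is n + δ = 0.03 + 0.06 = 0.09.
Current steady state (s = 0.09): k* = (0.09/0.09)^(1/0.79) ≈ 1.0000, y* = 1.0000^0.21 ≈ 1.0000, c* = (1−0.09)·1.0000 ≈ 0.9100.
Maximizing c = f(k) − (n+δ)·k gives f'(k) = n+δ, i.e. 0.21·k^(0.21−1) = 0.09, so k_gold = (0.21/0.09)^(1/0.79) ≈ 2.9228.
y_gold = 2.9228^0.21 ≈ 1.2526, c_gold = y_gold − 0.09·k_gold ≈ 0.9896.
Gain: Δc = 0.9896 − 0.9100 ≈ 0.0796.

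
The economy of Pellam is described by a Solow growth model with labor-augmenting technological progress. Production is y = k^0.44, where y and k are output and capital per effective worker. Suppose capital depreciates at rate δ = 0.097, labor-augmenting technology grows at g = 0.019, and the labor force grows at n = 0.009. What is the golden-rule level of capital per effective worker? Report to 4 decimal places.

Break-even investment rate: n + g + δ = 0.009 + 0.019 + 0.097 = 0.125.
At the golden rule the marginal product of capital equals n+g+δ: 0.44·k^(0.44−1) = 0.125. Solving, k_gold = (0.44/0.125)^(1/0.56) ≈ 9.4617.

k_gold ≈ 9.4617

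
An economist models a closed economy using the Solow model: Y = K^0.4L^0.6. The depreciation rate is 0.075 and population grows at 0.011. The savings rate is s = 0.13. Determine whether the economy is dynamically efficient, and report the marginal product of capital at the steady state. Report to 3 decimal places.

dynamically efficient; MPK ≈ 0.265

Capital per worker breaks even when investment replaces (n + δ)·k; here n + δ = 0.086.
Steady-state k*: s·k^0.4 = 0.086·k gives k* = (0.13/0.086)^(1/0.6) ≈ 1.9910.
MPK = 0.4·1.9910^(-0.6) ≈ 0.2646.
MPK > n+δ = 0.086, so the economy is dynamically efficient (under-saving).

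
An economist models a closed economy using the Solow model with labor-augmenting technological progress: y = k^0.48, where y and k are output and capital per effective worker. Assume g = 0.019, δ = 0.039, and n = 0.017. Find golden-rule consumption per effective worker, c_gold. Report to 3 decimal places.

c_gold ≈ 2.885

n + g + δ = 0.017 + 0.019 + 0.039 = 0.075.
Setting f'(k) = n+g+δ gives 0.48·k^(0.48−1) = 0.075, hence k_gold = (0.48/0.075)^(1/0.52) ≈ 35.5096.
y_gold = 35.5096^0.48 ≈ 5.5484.
c_gold = y_gold − (n+g+δ)·k_gold = 5.5484 − 0.075·35.5096 ≈ 2.8852.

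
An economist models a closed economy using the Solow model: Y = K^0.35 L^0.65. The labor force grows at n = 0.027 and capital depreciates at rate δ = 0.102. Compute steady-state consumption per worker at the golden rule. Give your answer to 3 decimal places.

c_gold ≈ 1.113

The effective depreciation rate is n + δ = 0.027 + 0.102 = 0.129.
Setting f'(k) = n+δ gives 0.35·k^(0.35−1) = 0.129, hence k_gold = (0.35/0.129)^(1/0.65) ≈ 4.6440.
y_gold = 4.6440^0.35 ≈ 1.7116.
c_gold = y_gold − (n+δ)·k_gold = 1.7116 − 0.129·4.6440 ≈ 1.1126.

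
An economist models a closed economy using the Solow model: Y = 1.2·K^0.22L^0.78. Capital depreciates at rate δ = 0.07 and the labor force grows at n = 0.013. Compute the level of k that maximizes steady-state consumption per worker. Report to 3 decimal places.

n + δ = 0.013 + 0.07 = 0.083.
At the golden rule the marginal product of capital equals n+δ: 0.22·1.2·k^(0.22−1) = 0.083. Solving, k_gold = (0.22·1.2/0.083)^(1/0.78) ≈ 4.4082.

k_gold ≈ 4.408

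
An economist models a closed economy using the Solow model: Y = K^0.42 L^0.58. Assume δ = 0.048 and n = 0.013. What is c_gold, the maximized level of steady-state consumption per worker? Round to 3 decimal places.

c_gold ≈ 2.345

Break-even investment rate: n + δ = 0.013 + 0.048 = 0.061.
Maximizing c = f(k) − (n+δ)·k gives f'(k) = n+δ, i.e. 0.42·k^(0.42−1) = 0.061, so k_gold = (0.42/0.061)^(1/0.58) ≈ 27.8412.
y_gold = 27.8412^0.42 ≈ 4.0436.
c_gold = y_gold − (n+δ)·k_gold = 4.0436 − 0.061·27.8412 ≈ 2.3453.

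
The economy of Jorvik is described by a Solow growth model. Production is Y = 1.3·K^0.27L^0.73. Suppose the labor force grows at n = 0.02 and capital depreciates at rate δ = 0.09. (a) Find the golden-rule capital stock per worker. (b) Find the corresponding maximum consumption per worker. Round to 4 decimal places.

n + δ = 0.02 + 0.09 = 0.11.
Setting f'(k) = n+δ gives 0.27·1.3·k^(0.27−1) = 0.11, hence k_gold = (0.27·1.3/0.11)^(1/0.73) ≈ 4.9011.
y_gold = 1.3·4.9011^0.27 ≈ 1.9967; c_gold = y_gold − 0.11·k_gold ≈ 1.4576.

(a) k_gold ≈ 4.9011; (b) c_gold ≈ 1.4576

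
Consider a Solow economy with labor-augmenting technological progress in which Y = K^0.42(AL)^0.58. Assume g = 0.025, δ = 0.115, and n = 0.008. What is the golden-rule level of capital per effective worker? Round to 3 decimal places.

The effective depreciation rate is n + g + δ = 0.008 + 0.025 + 0.115 = 0.148.
Golden rule sets MPK = n+g+δ: 0.42·k^(0.42−1) = 0.148, so k_gold = (0.42/0.148)^(1/0.58) ≈ 6.0397.

k_gold ≈ 6.040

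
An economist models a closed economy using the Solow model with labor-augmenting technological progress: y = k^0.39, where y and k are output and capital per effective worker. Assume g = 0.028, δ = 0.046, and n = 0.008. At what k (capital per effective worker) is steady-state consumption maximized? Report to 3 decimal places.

Capital per effective worker breaks even when investment replaces (n + g + δ)·k; here n + g + δ = 0.082.
Golden rule sets MPK = n+g+δ: 0.39·k^(0.39−1) = 0.082, so k_gold = (0.39/0.082)^(1/0.61) ≈ 12.8898.

k_gold ≈ 12.890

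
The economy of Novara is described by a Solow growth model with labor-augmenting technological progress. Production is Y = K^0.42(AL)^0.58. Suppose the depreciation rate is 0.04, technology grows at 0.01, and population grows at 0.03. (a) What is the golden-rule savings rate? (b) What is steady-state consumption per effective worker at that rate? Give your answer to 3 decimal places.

(a) s_gold = 0.420; (b) c_gold ≈ 1.927

The effective depreciation rate is n + g + δ = 0.03 + 0.01 + 0.04 = 0.08.
For Cobb-Douglas, s_gold equals capital's share: s_gold = 0.42.
At the golden rule the marginal product of capital equals n+g+δ: 0.42·k^(0.42−1) = 0.08. Solving, k_gold = (0.42/0.08)^(1/0.58) ≈ 17.4443.
y_gold = 17.4443^0.42 ≈ 3.3227; c_gold = (1−0.42)·y_gold ≈ 1.9272.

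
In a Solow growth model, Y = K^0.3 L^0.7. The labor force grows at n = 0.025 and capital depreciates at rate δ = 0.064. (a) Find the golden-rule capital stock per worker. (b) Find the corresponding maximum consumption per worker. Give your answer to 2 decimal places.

Capital per worker breaks even when investment replaces (n + δ)·k; here n + δ = 0.089.
Maximizing c = f(k) − (n+δ)·k gives f'(k) = n+δ, i.e. 0.3·k^(0.3−1) = 0.089, so k_gold = (0.3/0.089)^(1/0.7) ≈ 5.6742.
y_gold = 5.6742^0.3 ≈ 1.6833; c_gold = y_gold − 0.089·k_gold ≈ 1.1783.

(a) k_gold ≈ 5.67; (b) c_gold ≈ 1.18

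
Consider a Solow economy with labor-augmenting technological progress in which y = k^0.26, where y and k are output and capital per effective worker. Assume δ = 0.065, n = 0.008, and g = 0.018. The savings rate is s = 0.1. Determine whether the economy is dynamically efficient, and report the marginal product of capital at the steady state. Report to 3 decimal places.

Capital per effective worker breaks even when investment replaces (n + g + δ)·k; here n + g + δ = 0.091.
Steady-state k*: s·k^0.26 = 0.091·k gives k* = (0.1/0.091)^(1/0.74) ≈ 1.1359.
MPK = 0.26·1.1359^(-0.74) ≈ 0.2366.
MPK > n+g+δ = 0.091, so the economy is dynamically efficient (under-saving).

dynamically efficient; MPK ≈ 0.237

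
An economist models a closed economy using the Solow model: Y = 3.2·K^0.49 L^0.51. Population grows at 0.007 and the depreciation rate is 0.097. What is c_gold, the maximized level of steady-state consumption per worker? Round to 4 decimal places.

c_gold ≈ 22.1220

Capital per worker breaks even when investment replaces (n + δ)·k; here n + δ = 0.104.
Setting f'(k) = n+δ gives 0.49·3.2·k^(0.49−1) = 0.104, hence k_gold = (0.49·3.2/0.104)^(1/0.51) ≈ 204.3700.
y_gold = 3.2·204.3700^0.49 ≈ 43.3765.
c_gold = y_gold − (n+δ)·k_gold = 43.3765 − 0.104·204.3700 ≈ 22.1220.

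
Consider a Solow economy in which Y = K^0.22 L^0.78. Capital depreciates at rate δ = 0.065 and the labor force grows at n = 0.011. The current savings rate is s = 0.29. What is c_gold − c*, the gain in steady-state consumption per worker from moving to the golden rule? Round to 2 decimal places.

Δc ≈ 0.02

Break-even investment rate: n + δ = 0.011 + 0.065 = 0.076.
Current steady state (s = 0.29): k* = (0.29/0.076)^(1/0.78) ≈ 5.5670, y* = 5.5670^0.22 ≈ 1.4589, c* = (1−0.29)·1.4589 ≈ 1.0358.
At the golden rule the marginal product of capital equals n+δ: 0.22·k^(0.22−1) = 0.076. Solving, k_gold = (0.22/0.076)^(1/0.78) ≈ 3.9067.
y_gold = 3.9067^0.22 ≈ 1.3496, c_gold = y_gold − 0.076·k_gold ≈ 1.0527.
Gain: Δc = 1.0527 − 1.0358 ≈ 0.0168.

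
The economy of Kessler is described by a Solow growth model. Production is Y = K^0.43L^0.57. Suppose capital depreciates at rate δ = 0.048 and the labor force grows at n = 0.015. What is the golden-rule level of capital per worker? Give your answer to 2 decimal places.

k_gold ≈ 29.07

Capital per worker breaks even when investment replaces (n + δ)·k; here n + δ = 0.063.
Setting f'(k) = n+δ gives 0.43·k^(0.43−1) = 0.063, hence k_gold = (0.43/0.063)^(1/0.57) ≈ 29.0658.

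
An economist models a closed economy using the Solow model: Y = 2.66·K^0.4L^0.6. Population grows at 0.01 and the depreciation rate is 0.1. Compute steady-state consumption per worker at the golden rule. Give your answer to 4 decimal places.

c_gold ≈ 7.2455

Capital per worker breaks even when investment replaces (n + δ)·k; here n + δ = 0.11.
Golden rule sets MPK = n+δ: 0.4·2.66·k^(0.4−1) = 0.11, so k_gold = (0.4·2.66/0.11)^(1/0.6) ≈ 43.9118.
y_gold = 2.66·43.9118^0.4 ≈ 12.0758.
c_gold = y_gold − (n+δ)·k_gold = 12.0758 − 0.11·43.9118 ≈ 7.2455.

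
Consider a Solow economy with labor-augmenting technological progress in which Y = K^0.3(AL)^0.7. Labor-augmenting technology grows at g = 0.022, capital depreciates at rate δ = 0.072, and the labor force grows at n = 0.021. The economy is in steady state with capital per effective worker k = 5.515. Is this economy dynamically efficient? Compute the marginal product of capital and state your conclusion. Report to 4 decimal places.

Break-even investment rate: n + g + δ = 0.021 + 0.022 + 0.072 = 0.115.
MPK = 0.3·k^(0.3−1) = 0.3·5.515^(-0.7) ≈ 0.0908.
MPK < 0.115, so the economy is dynamically inefficient (over-saving).

dynamically inefficient; MPK ≈ 0.0908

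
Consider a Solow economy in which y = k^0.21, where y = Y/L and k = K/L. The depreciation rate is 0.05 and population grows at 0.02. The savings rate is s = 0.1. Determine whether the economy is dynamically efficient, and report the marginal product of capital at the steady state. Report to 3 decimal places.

dynamically efficient; MPK ≈ 0.147

Capital per worker breaks even when investment replaces (n + δ)·k; here n + δ = 0.07.
Steady-state k*: s·k^0.21 = 0.07·k gives k* = (0.1/0.07)^(1/0.79) ≈ 1.5706.
MPK = 0.21·1.5706^(-0.79) ≈ 0.1470.
MPK > n+δ = 0.07, so the economy is dynamically efficient (under-saving).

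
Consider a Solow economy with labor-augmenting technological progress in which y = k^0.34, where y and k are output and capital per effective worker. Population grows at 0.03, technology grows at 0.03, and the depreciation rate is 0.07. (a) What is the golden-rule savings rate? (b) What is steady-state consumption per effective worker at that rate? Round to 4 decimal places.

(a) s_gold = 0.3400; (b) c_gold ≈ 1.0830

Break-even investment rate: n + g + δ = 0.03 + 0.03 + 0.07 = 0.13.
For Cobb-Douglas, s_gold equals capital's share: s_gold = 0.34.
At the golden rule the marginal product of capital equals n+g+δ: 0.34·k^(0.34−1) = 0.13. Solving, k_gold = (0.34/0.13)^(1/0.66) ≈ 4.2917.
y_gold = 4.2917^0.34 ≈ 1.6409; c_gold = (1−0.34)·y_gold ≈ 1.0830.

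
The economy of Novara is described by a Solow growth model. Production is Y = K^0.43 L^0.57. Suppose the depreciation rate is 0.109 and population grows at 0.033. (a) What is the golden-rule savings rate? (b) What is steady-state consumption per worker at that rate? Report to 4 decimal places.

Break-even investment rate: n + δ = 0.033 + 0.109 = 0.142.
For Cobb-Douglas, s_gold equals capital's share: s_gold = 0.43.
Maximizing c = f(k) − (n+δ)·k gives f'(k) = n+δ, i.e. 0.43·k^(0.43−1) = 0.142, so k_gold = (0.43/0.142)^(1/0.57) ≈ 6.9851.
y_gold = 6.9851^0.43 ≈ 2.3067; c_gold = (1−0.43)·y_gold ≈ 1.3148.

(a) s_gold = 0.4300; (b) c_gold ≈ 1.3148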